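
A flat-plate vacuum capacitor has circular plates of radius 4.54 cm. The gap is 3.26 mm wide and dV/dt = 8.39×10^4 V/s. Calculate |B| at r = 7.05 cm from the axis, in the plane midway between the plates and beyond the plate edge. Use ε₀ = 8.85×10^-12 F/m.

dE/dt = (dV/dt)/d = 2.574×10^7 V/(m·s); I_d = ε₀(πR²)(dE/dt) = (8.85×10^-12)(6.475×10^-3)(2.574×10^7) = 1.475×10^-6 A.
With r > R the enclosed displacement current is the full I_d; B = μ₀ I_d / (2πr) = 4.18×10^-12 T.

4.18×10^-12 T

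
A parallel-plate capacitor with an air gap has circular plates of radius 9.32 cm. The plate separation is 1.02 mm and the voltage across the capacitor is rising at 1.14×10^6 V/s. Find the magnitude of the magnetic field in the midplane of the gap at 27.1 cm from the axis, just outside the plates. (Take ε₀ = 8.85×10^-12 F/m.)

I_d = C dV/dt with C = ε₀πR²/d = 2.368×10^-10 F, so I_d = (2.368×10^-10)(1.14×10^6) = 2.700×10^-4 A.
With r > R the enclosed displacement current is the full I_d; B = μ₀ I_d / (2πr) = 1.99×10^-10 T.

1.99×10^-10 T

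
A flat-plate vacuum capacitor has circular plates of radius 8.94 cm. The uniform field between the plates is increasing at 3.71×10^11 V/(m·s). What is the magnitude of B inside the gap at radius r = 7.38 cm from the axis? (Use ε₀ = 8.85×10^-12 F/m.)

Through the whole plate area (πR² = 0.02511 m²), I_d = ε₀ πR² dE/dt = 0.08244 A.
For r < R the Ampère–Maxwell law gives B(2πr) = μ₀ I_d (r²/R²), so B = μ₀ I_d r/(2πR²) = (4π×10^-7)(0.08244)(0.0738)/(2π·0.0894²) = 1.52×10^-7 T.

1.52×10^-7 T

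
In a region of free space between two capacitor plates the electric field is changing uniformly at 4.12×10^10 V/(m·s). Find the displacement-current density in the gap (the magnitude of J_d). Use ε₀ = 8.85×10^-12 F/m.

0.365 A/m²

J_d = ε₀ ∂E/∂t, so J_d = 0.365 A/m².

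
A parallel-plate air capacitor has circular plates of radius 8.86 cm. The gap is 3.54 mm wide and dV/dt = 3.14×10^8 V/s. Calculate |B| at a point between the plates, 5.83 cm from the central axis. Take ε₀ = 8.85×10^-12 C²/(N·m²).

With E = V/d, dE/dt = 8.870×10^10 V/(m·s) and πR² = 0.02466 m², giving I_d = ε₀ πR² dE/dt = 0.01936 A.
∮B·dl = μ₀ I_d,enc with I_d,enc = I_d r²/R² = 8.383×10^-3 A; so B = μ₀ I_d,enc/(2πr) = 2.88×10^-8 T.

2.88×10^-8 T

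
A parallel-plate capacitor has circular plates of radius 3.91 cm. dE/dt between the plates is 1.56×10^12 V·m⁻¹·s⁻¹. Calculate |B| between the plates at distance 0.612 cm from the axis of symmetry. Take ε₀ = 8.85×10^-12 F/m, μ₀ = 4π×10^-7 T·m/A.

Total displacement current: I_d = ε₀(πR²)(dE/dt) = (8.85×10^-12)(4.803×10^-3)(1.56×10^12) = 0.06631 A.
An Ampèrian loop of radius r encloses a fraction (r/R)² of I_d. Then B·2πr = μ₀ I_d (r/R)², giving B = μ₀ I_d r/(2πR²) = 5.31×10^-8 T.

5.31×10^-8 T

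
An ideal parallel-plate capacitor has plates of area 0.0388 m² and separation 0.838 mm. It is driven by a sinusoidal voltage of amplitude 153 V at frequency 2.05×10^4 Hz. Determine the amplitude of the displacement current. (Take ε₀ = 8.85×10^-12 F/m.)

(dE/dt)_max = V₀ω/d = 2.352×10^10 V/(m·s); ω = 2πf = 1.288×10^5 rad/s.
I_d,max = ε₀ A (dE/dt)_max = (8.85×10^-12)(0.0388)(2.352×10^10) = 8.08×10^-3 A.

8.08×10^-3 A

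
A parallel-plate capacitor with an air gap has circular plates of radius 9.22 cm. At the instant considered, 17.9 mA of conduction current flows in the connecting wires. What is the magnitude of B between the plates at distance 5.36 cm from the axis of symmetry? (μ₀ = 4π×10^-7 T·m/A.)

Between the plates the displacement current equals the wire current: I_d = 17.9 mA = 0.0179 A.
∮B·dl = μ₀ I_d,enc with I_d,enc = I_d r²/R² = 6.050×10^-3 A; so B = μ₀ I_d,enc/(2πr) = 2.26×10^-8 T.

2.26×10^-8 T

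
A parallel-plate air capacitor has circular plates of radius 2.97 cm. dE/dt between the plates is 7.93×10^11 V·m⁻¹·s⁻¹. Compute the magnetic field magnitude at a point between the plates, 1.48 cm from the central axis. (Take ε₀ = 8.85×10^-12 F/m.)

I_d = ε₀ dΦ_E/dt = ε₀ πR² (dE/dt) = (8.85×10^-12)(2.771×10^-3)(7.93×10^11) = 0.01945 A through the full plate area.
For r < R the Ampère–Maxwell law gives B(2πr) = μ₀ I_d (r²/R²), so B = μ₀ I_d r/(2πR²) = (4π×10^-7)(0.01945)(0.0148)/(2π·0.0297²) = 6.53×10^-8 T.

6.53×10^-8 T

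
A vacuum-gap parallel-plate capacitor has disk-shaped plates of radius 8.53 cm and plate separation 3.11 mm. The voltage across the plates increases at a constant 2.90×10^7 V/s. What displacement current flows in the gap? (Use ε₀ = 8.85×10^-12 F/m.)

C = ε₀A/d = (8.85×10^-12)(0.02286)/(3.11×10^-3) = 6.505×10^-11 F.
I_d = C dV/dt = (6.505×10^-11)(2.90×10^7) = 1.89×10^-3 A.

1.89×10^-3 A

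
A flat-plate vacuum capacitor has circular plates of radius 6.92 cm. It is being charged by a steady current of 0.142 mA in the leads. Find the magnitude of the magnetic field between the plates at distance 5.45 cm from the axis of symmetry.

3.23×10^-10 T

No conduction current crosses the gap, so I_d there equals the 1.42×10^-4 A in the leads.
∮B·dl = μ₀ I_d,enc with I_d,enc = I_d r²/R² = 8.808×10^-5 A; so B = μ₀ I_d,enc/(2πr) = 3.23×10^-10 T.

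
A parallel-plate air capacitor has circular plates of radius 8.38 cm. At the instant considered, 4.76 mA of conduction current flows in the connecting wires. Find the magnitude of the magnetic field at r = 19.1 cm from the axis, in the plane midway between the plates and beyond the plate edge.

Between the plates the displacement current equals the wire current: I_d = 4.76 mA = 4.76×10^-3 A.
For r ≥ R the full I_d is enclosed: B = μ₀ I_d/(2πr) = (4π×10^-7)(4.76×10^-3)/(2π·0.191) = 4.98×10^-9 T.

4.98×10^-9 T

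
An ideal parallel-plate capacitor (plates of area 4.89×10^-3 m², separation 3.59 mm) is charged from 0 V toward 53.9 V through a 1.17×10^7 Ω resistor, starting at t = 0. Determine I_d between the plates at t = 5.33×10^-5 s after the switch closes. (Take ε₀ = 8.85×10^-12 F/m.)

C = ε₀A/d = (8.85×10^-12)(4.89×10^-3)/(3.59×10^-3) = 1.205×10^-11 F and τ = RC = 1.410×10^-4 s. I_d in the gap equals the RC charging current.
I_d(t) = (V₀/R) e^(−t/τ) = 4.607×10^-6 · e^(−0.3780) = 3.16×10^-6 A.

3.16×10^-6 A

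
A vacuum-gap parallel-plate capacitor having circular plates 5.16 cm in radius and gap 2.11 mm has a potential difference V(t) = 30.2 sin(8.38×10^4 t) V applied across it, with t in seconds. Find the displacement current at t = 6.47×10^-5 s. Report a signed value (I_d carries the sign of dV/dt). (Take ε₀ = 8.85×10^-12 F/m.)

C = ε₀A/d = (8.85×10^-12)(8.365×10^-3)/(2.11×10^-3) = 3.509×10^-11 F. dV/dt = V₀ω·cos(ωt); at ωt = 5.42186 rad this factor is 0.6514.
I_d = C dV/dt = (3.509×10^-11)(30.2)(8.38×10^4)(0.6514) = 5.78×10^-5 A.

5.78×10^-5 A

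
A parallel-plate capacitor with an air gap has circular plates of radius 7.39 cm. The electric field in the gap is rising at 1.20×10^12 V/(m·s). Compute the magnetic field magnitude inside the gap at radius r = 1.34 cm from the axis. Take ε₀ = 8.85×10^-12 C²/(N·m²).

8.94×10^-8 T

I_d = ε₀ dΦ_E/dt = ε₀ πR² (dE/dt) = (8.85×10^-12)(0.01716)(1.20×10^12) = 0.1822 A through the full plate area.
∮B·dl = μ₀ I_d,enc with I_d,enc = I_d r²/R² = 5.991×10^-3 A; so B = μ₀ I_d,enc/(2πr) = 8.94×10^-8 T.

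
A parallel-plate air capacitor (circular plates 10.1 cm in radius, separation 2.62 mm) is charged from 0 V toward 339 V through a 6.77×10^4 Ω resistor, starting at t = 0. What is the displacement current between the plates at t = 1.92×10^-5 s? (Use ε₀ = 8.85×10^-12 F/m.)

3.65×10^-4 A

C = ε₀A/d = (8.85×10^-12)(0.03205)/(2.62×10^-3) = 1.083×10^-10 F and τ = RC = 7.332×10^-6 s. I_d in the gap equals the RC charging current.
I_d(t) = (V₀/R) e^(−t/τ) = 5.007×10^-3 · e^(−2.619) = 3.65×10^-4 A.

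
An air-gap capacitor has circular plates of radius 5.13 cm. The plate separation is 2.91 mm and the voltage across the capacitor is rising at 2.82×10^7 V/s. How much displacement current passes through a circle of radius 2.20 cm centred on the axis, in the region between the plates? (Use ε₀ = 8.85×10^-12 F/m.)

I_d = C dV/dt with C = ε₀πR²/d = 2.514×10^-11 F, so I_d = (2.514×10^-11)(2.82×10^7) = 7.089×10^-4 A.
Since J_d is uniform, the enclosed fraction is (r/R)² = 0.1839, giving I_d,enc = 1.30×10^-4 A.

1.30×10^-4 A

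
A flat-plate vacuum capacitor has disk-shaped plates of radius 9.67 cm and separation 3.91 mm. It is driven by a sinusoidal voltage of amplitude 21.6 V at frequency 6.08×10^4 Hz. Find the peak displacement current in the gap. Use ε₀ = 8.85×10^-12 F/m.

The displacement current equals the conduction current C dV/dt, which peaks at C V₀ ω.
With C = ε₀A/d = (8.85×10^-12)(0.02938)/(3.91×10^-3) = 6.650×10^-11 F and ω = 2πf = 3.820×10^5 rad/s, I_d,max = (6.650×10^-11)(21.6)(3.820×10^5) = 5.49×10^-4 A.

5.49×10^-4 A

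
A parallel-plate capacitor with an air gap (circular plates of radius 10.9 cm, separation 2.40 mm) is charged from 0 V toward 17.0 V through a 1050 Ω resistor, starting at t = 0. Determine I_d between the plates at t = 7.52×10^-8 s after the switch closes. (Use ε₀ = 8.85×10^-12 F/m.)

C = ε₀A/d = (8.85×10^-12)(0.03733)/(2.40×10^-3) = 1.377×10^-10 F and τ = RC = 1.446×10^-7 s. I_d in the gap equals the RC charging current.
I_d(t) = (V₀/R) e^(−t/τ) = 0.01619 · e^(−0.5201) = 9.62×10^-3 A.

9.62×10^-3 A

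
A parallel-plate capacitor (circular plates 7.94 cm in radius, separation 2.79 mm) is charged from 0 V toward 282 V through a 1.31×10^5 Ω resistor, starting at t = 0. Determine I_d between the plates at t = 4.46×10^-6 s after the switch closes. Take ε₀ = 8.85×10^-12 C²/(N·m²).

1.25×10^-3 A

With C = ε₀A/d = (8.85×10^-12)(0.01981)/(2.79×10^-3) = 6.284×10^-11 F, the time constant is τ = RC = 8.232×10^-6 s, so t/τ = 0.5418 and e^(−t/τ) = 0.5817.
I_d = I_cond = (V₀/R) e^(−t/τ) = (2.153×10^-3)(0.5817) = 1.25×10^-3 A.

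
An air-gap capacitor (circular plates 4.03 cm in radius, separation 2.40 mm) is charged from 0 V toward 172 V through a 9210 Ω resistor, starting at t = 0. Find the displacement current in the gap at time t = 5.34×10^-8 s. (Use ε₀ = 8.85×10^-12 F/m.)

C = ε₀A/d = (8.85×10^-12)(5.102×10^-3)/(2.40×10^-3) = 1.881×10^-11 F, so τ = RC = 1.732×10^-7 s.
The conduction current is I(t) = (V₀/R) e^(−t/τ), and the displacement current between the plates equals it.
t/τ = 0.3083; I_d = (172/9210) · e^(−0.3083) = (0.01868)(0.7347) = 0.0137 A.

0.0137 A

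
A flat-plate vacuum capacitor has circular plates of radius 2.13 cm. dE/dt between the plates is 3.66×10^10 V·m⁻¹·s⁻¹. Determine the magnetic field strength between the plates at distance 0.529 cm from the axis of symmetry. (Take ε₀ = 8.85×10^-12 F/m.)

1.08×10^-9 T

Total displacement current: I_d = ε₀(πR²)(dE/dt) = (8.85×10^-12)(1.425×10^-3)(3.66×10^10) = 4.616×10^-4 A.
∮B·dl = μ₀ I_d,enc with I_d,enc = I_d r²/R² = 2.847×10^-5 A; so B = μ₀ I_d,enc/(2πr) = 1.08×10^-9 T.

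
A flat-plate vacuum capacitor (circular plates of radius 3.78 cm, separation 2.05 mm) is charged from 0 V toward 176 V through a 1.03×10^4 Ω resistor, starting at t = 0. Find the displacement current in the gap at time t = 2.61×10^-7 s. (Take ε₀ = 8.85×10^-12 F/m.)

4.62×10^-3 A

C = ε₀A/d = (8.85×10^-12)(4.489×10^-3)/(2.05×10^-3) = 1.938×10^-11 F, so τ = RC = 1.996×10^-7 s.
The conduction current is I(t) = (V₀/R) e^(−t/τ), and the displacement current between the plates equals it.
t/τ = 1.308; I_d = (176/1.03×10^4) · e^(−1.308) = (0.01709)(0.2704) = 4.62×10^-3 A.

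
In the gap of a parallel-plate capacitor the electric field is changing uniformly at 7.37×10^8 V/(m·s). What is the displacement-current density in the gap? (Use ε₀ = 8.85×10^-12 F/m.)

6.52×10^-3 A/m²

The displacement-current density is ε₀ ∂E/∂t = (8.85×10^-12)(7.37×10^8) = 6.52×10^-3 A/m².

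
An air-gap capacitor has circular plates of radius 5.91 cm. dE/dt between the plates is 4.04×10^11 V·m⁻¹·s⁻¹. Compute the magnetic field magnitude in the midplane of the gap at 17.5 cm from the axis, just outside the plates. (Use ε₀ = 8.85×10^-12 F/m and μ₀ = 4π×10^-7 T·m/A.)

4.48×10^-8 T

I_d = ε₀ dΦ_E/dt = ε₀ πR² (dE/dt) = (8.85×10^-12)(0.01097)(4.04×10^11) = 0.03922 A through the full plate area.
Outside the plates the loop encloses all of I_d, so B·2πr = μ₀ I_d and B = 4.48×10^-8 T.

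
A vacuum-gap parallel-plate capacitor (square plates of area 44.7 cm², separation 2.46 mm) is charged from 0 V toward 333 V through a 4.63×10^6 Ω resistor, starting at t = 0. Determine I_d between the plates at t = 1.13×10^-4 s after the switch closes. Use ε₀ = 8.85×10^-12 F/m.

C = ε₀A/d = (8.85×10^-12)(4.47×10^-3)/(2.46×10^-3) = 1.608×10^-11 F, so τ = RC = 7.445×10^-5 s.
The conduction current is I(t) = (V₀/R) e^(−t/τ), and the displacement current between the plates equals it.
t/τ = 1.518; I_d = (333/4.63×10^6) · e^(−1.518) = (7.192×10^-5)(0.2191) = 1.58×10^-5 A.

1.58×10^-5 A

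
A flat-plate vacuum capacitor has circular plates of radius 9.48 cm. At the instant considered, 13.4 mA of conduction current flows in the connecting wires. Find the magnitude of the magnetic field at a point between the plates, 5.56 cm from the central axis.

By continuity the displacement current in the gap matches the conduction current: I_d = 0.0134 A.
∮B·dl = μ₀ I_d,enc with I_d,enc = I_d r²/R² = 4.609×10^-3 A; so B = μ₀ I_d,enc/(2πr) = 1.66×10^-8 T.

1.66×10^-8 T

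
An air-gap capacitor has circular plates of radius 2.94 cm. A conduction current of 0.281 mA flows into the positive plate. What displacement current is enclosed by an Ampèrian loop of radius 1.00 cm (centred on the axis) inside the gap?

Between the plates the displacement current equals the wire current: I_d = 0.281 mA = 2.81×10^-4 A.
Since J_d is uniform, the enclosed fraction is (r/R)² = 0.1157, giving I_d,enc = 3.25×10^-5 A.

3.25×10^-5 A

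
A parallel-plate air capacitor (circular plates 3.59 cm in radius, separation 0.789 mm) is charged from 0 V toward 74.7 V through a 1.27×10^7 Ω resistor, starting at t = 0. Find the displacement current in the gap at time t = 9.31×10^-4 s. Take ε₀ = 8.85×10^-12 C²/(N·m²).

1.17×10^-6 A

With C = ε₀A/d = (8.85×10^-12)(4.049×10^-3)/(7.89×10^-4) = 4.542×10^-11 F, the time constant is τ = RC = 5.768×10^-4 s, so t/τ = 1.614 and e^(−t/τ) = 0.1991.
I_d = I_cond = (V₀/R) e^(−t/τ) = (5.882×10^-6)(0.1991) = 1.17×10^-6 A.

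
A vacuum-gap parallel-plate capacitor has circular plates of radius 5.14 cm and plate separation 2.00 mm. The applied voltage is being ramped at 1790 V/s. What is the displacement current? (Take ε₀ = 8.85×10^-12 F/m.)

C = ε₀A/d = (8.85×10^-12)(8.300×10^-3)/(2.00×10^-3) = 3.673×10^-11 F.
I_d = C dV/dt = (3.673×10^-11)(1790) = 6.57×10^-8 A.

6.57×10^-8 A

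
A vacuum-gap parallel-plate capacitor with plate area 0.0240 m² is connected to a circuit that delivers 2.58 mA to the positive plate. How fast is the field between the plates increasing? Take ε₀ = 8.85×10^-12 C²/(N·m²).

Charge continuity gives I_d = I = 2.58×10^-3 A between the plates.
Since I_d = ε₀ A dE/dt, dE/dt = I_d/(ε₀A) = (2.58×10^-3)/((8.85×10^-12)(0.0240)) = 1.21×10^10 V/(m·s).

1.21×10^10 V/(m·s)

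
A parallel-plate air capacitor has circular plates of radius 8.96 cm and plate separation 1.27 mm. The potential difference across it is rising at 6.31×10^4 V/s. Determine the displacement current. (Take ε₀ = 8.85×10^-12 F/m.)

The displacement current equals the charging current C dV/dt. With C = ε₀A/d = (8.85×10^-12)(0.02522)/(1.27×10^-3) = 1.757×10^-10 F, I_d = (1.757×10^-10)(6.31×10^4) = 1.11×10^-5 A.

1.11×10^-5 A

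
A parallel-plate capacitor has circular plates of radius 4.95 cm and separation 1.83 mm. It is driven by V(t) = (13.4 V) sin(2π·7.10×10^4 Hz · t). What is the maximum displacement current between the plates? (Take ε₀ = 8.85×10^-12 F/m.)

C = ε₀A/d = (8.85×10^-12)(7.698×10^-3)/(1.83×10^-3) = 3.723×10^-11 F; ω = 2πf = 4.461×10^5 rad/s.
I_d = C dV/dt, so |I_d|_max = C V₀ ω = (3.723×10^-11)(13.4)(4.461×10^5) = 2.23×10^-4 A.

2.23×10^-4 A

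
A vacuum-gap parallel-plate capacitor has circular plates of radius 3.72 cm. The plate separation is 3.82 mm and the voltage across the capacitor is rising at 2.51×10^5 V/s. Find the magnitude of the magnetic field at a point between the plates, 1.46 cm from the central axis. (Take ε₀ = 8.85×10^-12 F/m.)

With E = V/d, dE/dt = 6.571×10^7 V/(m·s) and πR² = 4.347×10^-3 m², giving I_d = ε₀ πR² dE/dt = 2.528×10^-6 A.
For r < R the Ampère–Maxwell law gives B(2πr) = μ₀ I_d (r²/R²), so B = μ₀ I_d r/(2πR²) = (4π×10^-7)(2.528×10^-6)(0.0146)/(2π·0.0372²) = 5.33×10^-12 T.

5.33×10^-12 T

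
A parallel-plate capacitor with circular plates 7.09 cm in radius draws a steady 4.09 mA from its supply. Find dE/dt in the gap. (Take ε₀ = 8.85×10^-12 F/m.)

2.93×10^10 V/(m·s)

By continuity, I_d in the gap equals the 4.09 mA flowing in the wire.
Since I_d = ε₀ A dE/dt, dE/dt = I_d/(ε₀A) = (4.09×10^-3)/((8.85×10^-12)(0.01579)) = 2.93×10^10 V/(m·s).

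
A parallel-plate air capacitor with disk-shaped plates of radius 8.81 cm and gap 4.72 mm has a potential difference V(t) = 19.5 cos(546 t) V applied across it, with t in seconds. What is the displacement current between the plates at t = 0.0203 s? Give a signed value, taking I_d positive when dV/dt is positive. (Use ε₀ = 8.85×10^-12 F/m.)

4.85×10^-7 A

dV/dt = (19.5)(546)·−sin(11.0838) = 1.061×10^4 V/s.
I_d = C dV/dt with C = ε₀A/d = (8.85×10^-12)(0.02438)/(4.72×10^-3) = 4.571×10^-11 F, so I_d = (4.571×10^-11)(1.061×10^4) = 4.85×10^-7 A.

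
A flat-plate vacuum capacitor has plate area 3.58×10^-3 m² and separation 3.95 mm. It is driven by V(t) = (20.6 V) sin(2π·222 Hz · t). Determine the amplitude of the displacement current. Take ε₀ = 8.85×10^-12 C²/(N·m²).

2.30×10^-7 A

(dE/dt)_max = V₀ω/d = 7.275×10^6 V/(m·s); ω = 2πf = 1395 rad/s.
I_d,max = ε₀ A (dE/dt)_max = (8.85×10^-12)(3.58×10^-3)(7.275×10^6) = 2.30×10^-7 A.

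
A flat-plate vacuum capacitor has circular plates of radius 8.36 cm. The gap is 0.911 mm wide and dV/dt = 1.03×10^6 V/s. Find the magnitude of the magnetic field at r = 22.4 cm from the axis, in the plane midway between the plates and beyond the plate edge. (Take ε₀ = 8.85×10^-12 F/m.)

1.96×10^-10 T

I_d = C dV/dt with C = ε₀πR²/d = 2.133×10^-10 F, so I_d = (2.133×10^-10)(1.03×10^6) = 2.197×10^-4 A.
For r ≥ R the full I_d is enclosed: B = μ₀ I_d/(2πr) = (4π×10^-7)(2.197×10^-4)/(2π·0.224) = 1.96×10^-10 T.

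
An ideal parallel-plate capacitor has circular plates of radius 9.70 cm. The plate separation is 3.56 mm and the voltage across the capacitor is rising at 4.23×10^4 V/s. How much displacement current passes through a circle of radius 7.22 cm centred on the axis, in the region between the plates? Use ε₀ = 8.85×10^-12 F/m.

1.72×10^-6 A

dE/dt = (dV/dt)/d = 1.188×10^7 V/(m·s); I_d = ε₀(πR²)(dE/dt) = (8.85×10^-12)(0.02956)(1.188×10^7) = 3.108×10^-6 A.
Through an area πr² the displacement current is I_d·(πr²/πR²) = I_d (r/R)² = 1.72×10^-6 A.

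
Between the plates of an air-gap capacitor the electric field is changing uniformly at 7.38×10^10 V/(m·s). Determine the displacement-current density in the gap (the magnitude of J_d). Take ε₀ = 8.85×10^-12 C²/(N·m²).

J_d = ε₀ ∂E/∂t, so J_d = 0.653 A/m².

0.653 A/m²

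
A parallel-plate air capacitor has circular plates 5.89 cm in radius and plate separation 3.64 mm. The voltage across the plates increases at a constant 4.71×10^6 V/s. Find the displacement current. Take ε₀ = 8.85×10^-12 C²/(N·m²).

1.25×10^-4 A

The displacement current equals the charging current C dV/dt. With C = ε₀A/d = (8.85×10^-12)(0.01090)/(3.64×10^-3) = 2.650×10^-11 F, I_d = (2.650×10^-11)(4.71×10^6) = 1.25×10^-4 A.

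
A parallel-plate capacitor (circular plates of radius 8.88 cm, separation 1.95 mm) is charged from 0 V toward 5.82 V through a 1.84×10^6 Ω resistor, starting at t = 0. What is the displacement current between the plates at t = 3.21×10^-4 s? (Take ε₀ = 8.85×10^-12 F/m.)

C = ε₀A/d = (8.85×10^-12)(0.02477)/(1.95×10^-3) = 1.124×10^-10 F and τ = RC = 2.068×10^-4 s. I_d in the gap equals the RC charging current.
I_d(t) = (V₀/R) e^(−t/τ) = 3.163×10^-6 · e^(−1.552) = 6.70×10^-7 A.

6.70×10^-7 A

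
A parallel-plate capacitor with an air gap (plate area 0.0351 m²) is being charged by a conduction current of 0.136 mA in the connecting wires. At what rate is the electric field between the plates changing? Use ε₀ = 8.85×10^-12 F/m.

4.38×10^8 V/(m·s)

Charge continuity gives I_d = I = 1.36×10^-4 A between the plates.
Since I_d = ε₀ A dE/dt, dE/dt = I_d/(ε₀A) = (1.36×10^-4)/((8.85×10^-12)(0.0351)) = 4.38×10^8 V/(m·s).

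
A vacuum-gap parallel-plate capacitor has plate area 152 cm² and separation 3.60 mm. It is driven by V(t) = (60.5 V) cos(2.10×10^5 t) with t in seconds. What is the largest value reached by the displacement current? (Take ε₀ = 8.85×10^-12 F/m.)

4.75×10^-4 A

(dE/dt)_max = V₀ω/d = 3.529×10^9 V/(m·s); ω = 2.10×10^5 rad/s.
I_d,max = ε₀ A (dE/dt)_max = (8.85×10^-12)(0.0152)(3.529×10^9) = 4.75×10^-4 A.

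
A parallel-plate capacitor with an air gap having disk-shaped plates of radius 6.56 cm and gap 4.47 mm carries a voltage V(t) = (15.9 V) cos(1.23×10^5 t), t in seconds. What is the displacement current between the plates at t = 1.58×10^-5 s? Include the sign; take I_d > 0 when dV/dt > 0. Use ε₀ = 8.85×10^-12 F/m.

dE/dt = (V₀ω/d)·−sin(ωt) with ωt = 1.9434 rad: (15.9)(1.23×10^5)(-0.9314)/(4.47×10^-3) = -4.075×10^8 V/(m·s).
I_d = ε₀ A dE/dt = (8.85×10^-12)(0.01352)(-4.075×10^8) = -4.88×10^-5 A.

-4.88×10^-5 A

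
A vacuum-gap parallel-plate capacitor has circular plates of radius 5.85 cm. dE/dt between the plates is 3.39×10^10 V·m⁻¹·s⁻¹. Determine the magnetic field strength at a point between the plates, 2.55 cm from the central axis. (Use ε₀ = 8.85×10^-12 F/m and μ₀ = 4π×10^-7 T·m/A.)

Through the whole plate area (πR² = 0.01075 m²), I_d = ε₀ πR² dE/dt = 3.225×10^-3 A.
An Ampèrian loop of radius r encloses a fraction (r/R)² of I_d. Then B·2πr = μ₀ I_d (r/R)², giving B = μ₀ I_d r/(2πR²) = 4.81×10^-9 T.

4.81×10^-9 T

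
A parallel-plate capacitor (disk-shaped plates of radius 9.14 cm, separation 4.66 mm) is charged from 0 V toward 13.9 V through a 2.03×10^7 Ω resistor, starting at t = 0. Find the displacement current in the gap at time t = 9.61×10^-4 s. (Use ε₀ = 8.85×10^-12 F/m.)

With C = ε₀A/d = (8.85×10^-12)(0.02624)/(4.66×10^-3) = 4.983×10^-11 F, the time constant is τ = RC = 1.012×10^-3 s, so t/τ = 0.9496 and e^(−t/τ) = 0.3869.
I_d = I_cond = (V₀/R) e^(−t/τ) = (6.847×10^-7)(0.3869) = 2.65×10^-7 A.

2.65×10^-7 A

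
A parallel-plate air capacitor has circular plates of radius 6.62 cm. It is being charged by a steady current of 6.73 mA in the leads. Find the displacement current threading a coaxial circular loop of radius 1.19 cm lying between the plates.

By continuity the displacement current in the gap matches the conduction current: I_d = 6.73×10^-3 A.
Since J_d is uniform, the enclosed fraction is (r/R)² = 0.03231, giving I_d,enc = 2.17×10^-4 A.

2.17×10^-4 A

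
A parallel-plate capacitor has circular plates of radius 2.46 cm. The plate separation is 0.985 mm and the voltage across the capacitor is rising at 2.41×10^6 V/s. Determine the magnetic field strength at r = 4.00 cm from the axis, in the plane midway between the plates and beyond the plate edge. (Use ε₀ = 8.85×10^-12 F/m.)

2.06×10^-10 T

With E = V/d, dE/dt = 2.447×10^9 V/(m·s) and πR² = 1.901×10^-3 m², giving I_d = ε₀ πR² dE/dt = 4.117×10^-5 A.
For r ≥ R the full I_d is enclosed: B = μ₀ I_d/(2πr) = (4π×10^-7)(4.117×10^-5)/(2π·0.0400) = 2.06×10^-10 T.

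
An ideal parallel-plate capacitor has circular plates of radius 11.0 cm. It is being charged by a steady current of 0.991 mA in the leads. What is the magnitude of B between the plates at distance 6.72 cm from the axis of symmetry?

1.10×10^-9 T

Between the plates the displacement current equals the wire current: I_d = 0.991 mA = 9.91×10^-4 A.
∮B·dl = μ₀ I_d,enc with I_d,enc = I_d r²/R² = 3.699×10^-4 A; so B = μ₀ I_d,enc/(2πr) = 1.10×10^-9 T.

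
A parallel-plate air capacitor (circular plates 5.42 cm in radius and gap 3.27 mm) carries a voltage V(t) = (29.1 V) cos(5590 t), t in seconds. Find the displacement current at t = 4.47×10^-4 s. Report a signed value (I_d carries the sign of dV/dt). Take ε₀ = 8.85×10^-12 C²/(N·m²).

-2.44×10^-6 A

dV/dt = (29.1)(5590)·−sin(2.49873) = -9.752×10^4 V/s.
I_d = C dV/dt with C = ε₀A/d = (8.85×10^-12)(9.229×10^-3)/(3.27×10^-3) = 2.498×10^-11 F, so I_d = (2.498×10^-11)(-9.752×10^4) = -2.44×10^-6 A.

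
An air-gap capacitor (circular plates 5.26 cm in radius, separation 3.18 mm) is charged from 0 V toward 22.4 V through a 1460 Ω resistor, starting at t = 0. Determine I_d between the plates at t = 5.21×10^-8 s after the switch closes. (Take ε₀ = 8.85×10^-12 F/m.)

3.51×10^-3 A

C = ε₀A/d = (8.85×10^-12)(8.692×10^-3)/(3.18×10^-3) = 2.419×10^-11 F, so τ = RC = 3.532×10^-8 s.
The conduction current is I(t) = (V₀/R) e^(−t/τ), and the displacement current between the plates equals it.
t/τ = 1.475; I_d = (22.4/1460) · e^(−1.475) = (0.01534)(0.2288) = 3.51×10^-3 A.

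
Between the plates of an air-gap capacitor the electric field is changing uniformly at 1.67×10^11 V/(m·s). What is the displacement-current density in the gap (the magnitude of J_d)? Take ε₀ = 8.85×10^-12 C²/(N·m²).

J_d = ε₀ ∂E/∂t, so J_d = 1.48 A/m².

1.48 A/m²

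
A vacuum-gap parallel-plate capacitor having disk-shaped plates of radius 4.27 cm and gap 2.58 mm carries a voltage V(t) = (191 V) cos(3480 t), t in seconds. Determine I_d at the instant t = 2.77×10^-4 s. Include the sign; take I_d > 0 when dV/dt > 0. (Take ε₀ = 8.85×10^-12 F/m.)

-1.07×10^-5 A

dE/dt = (V₀ω/d)·−sin(ωt) with ωt = 0.96396 rad: (191)(3480)(-0.8215)/(2.58×10^-3) = -2.116×10^8 V/(m·s).
I_d = ε₀ A dE/dt = (8.85×10^-12)(5.728×10^-3)(-2.116×10^8) = -1.07×10^-5 A.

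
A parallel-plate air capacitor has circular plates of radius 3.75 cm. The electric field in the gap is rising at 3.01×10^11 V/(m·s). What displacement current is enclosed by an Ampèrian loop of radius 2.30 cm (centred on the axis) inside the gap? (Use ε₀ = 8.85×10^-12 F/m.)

4.43×10^-3 A

Total displacement current: I_d = ε₀(πR²)(dE/dt) = (8.85×10^-12)(4.418×10^-3)(3.01×10^11) = 0.01177 A.
Through an area πr² the displacement current is I_d·(πr²/πR²) = I_d (r/R)² = 4.43×10^-3 A.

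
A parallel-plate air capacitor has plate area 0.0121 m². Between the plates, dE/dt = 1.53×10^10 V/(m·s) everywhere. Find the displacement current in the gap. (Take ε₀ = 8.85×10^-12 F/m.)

The displacement current is ε₀ times dΦ_E/dt = ε₀ A dE/dt = (8.85×10^-12)(0.0121)(1.53×10^10) = 1.64×10^-3 A.

1.64×10^-3 A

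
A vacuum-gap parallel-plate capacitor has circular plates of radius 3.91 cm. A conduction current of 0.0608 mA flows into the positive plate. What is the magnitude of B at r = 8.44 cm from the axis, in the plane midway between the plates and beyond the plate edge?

1.44×10^-10 T

Between the plates the displacement current equals the wire current: I_d = 0.0608 mA = 6.08×10^-5 A.
Outside the plates the loop encloses all of I_d, so B·2πr = μ₀ I_d and B = 1.44×10^-10 T.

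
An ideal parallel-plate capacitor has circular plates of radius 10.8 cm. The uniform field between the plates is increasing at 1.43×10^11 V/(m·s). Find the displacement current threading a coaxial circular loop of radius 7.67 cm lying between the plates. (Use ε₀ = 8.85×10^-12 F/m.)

0.0234 A

Through the whole plate area (πR² = 0.03664 m²), I_d = ε₀ πR² dE/dt = 0.04637 A.
Through an area πr² the displacement current is I_d·(πr²/πR²) = I_d (r/R)² = 0.0234 A.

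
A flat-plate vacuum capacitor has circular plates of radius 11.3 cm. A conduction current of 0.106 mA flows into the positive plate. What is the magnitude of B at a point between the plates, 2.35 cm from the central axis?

Between the plates the displacement current equals the wire current: I_d = 0.106 mA = 1.06×10^-4 A.
For r < R the Ampère–Maxwell law gives B(2πr) = μ₀ I_d (r²/R²), so B = μ₀ I_d r/(2πR²) = (4π×10^-7)(1.06×10^-4)(0.0235)/(2π·0.113²) = 3.90×10^-11 T.

3.90×10^-11 T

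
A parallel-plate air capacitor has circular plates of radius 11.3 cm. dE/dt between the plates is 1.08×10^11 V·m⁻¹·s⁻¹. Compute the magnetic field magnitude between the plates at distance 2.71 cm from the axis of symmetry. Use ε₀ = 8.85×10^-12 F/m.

I_d = ε₀ dΦ_E/dt = ε₀ πR² (dE/dt) = (8.85×10^-12)(0.04011)(1.08×10^11) = 0.03834 A through the full plate area.
An Ampèrian loop of radius r encloses a fraction (r/R)² of I_d. Then B·2πr = μ₀ I_d (r/R)², giving B = μ₀ I_d r/(2πR²) = 1.63×10^-8 T.

1.63×10^-8 T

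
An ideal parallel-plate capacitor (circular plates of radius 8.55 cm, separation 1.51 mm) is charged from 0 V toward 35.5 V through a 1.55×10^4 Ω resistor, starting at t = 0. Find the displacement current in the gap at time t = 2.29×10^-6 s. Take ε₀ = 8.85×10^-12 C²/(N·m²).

7.64×10^-4 A

C = ε₀A/d = (8.85×10^-12)(0.02297)/(1.51×10^-3) = 1.346×10^-10 F, so τ = RC = 2.086×10^-6 s.
The conduction current is I(t) = (V₀/R) e^(−t/τ), and the displacement current between the plates equals it.
t/τ = 1.098; I_d = (35.5/1.55×10^4) · e^(−1.098) = (2.290×10^-3)(0.3335) = 7.64×10^-4 A.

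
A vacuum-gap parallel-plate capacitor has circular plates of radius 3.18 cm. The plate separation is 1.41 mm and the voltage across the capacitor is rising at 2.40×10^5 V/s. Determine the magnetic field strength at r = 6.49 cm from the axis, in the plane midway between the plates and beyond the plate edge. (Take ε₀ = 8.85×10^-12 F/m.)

1.47×10^-11 T

dE/dt = (dV/dt)/d = 1.702×10^8 V/(m·s); I_d = ε₀(πR²)(dE/dt) = (8.85×10^-12)(3.177×10^-3)(1.702×10^8) = 4.785×10^-6 A.
Outside the plates the loop encloses all of I_d, so B·2πr = μ₀ I_d and B = 1.47×10^-11 T.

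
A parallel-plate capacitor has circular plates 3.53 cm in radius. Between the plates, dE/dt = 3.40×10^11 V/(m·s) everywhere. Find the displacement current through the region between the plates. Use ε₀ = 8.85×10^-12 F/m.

0.0118 A

I_d = ε₀ A (dE/dt) = (8.85×10^-12)(3.915×10^-3 m²)(3.40×10^11) = 0.0118 A.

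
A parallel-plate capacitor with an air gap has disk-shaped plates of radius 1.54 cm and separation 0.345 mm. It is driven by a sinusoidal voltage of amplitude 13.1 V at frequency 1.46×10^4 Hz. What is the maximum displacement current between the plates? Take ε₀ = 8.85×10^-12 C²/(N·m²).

(dE/dt)_max = V₀ω/d = 3.483×10^9 V/(m·s); ω = 2πf = 9.173×10^4 rad/s.
I_d,max = ε₀ A (dE/dt)_max = (8.85×10^-12)(7.451×10^-4)(3.483×10^9) = 2.30×10^-5 A.

2.30×10^-5 A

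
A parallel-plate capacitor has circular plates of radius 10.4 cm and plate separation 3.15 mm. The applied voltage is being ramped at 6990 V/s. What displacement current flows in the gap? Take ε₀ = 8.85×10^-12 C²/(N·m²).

The displacement current equals the charging current C dV/dt. With C = ε₀A/d = (8.85×10^-12)(0.03398)/(3.15×10^-3) = 9.547×10^-11 F, I_d = (9.547×10^-11)(6990) = 6.67×10^-7 A.

6.67×10^-7 A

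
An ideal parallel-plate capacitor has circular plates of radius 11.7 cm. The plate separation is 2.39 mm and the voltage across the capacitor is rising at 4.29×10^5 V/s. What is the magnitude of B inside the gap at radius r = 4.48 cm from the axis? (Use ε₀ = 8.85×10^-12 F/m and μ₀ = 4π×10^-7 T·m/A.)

4.47×10^-11 T

With E = V/d, dE/dt = 1.795×10^8 V/(m·s) and πR² = 0.04301 m², giving I_d = ε₀ πR² dE/dt = 6.832×10^-5 A.
An Ampèrian loop of radius r encloses a fraction (r/R)² of I_d. Then B·2πr = μ₀ I_d (r/R)², giving B = μ₀ I_d r/(2πR²) = 4.47×10^-11 T.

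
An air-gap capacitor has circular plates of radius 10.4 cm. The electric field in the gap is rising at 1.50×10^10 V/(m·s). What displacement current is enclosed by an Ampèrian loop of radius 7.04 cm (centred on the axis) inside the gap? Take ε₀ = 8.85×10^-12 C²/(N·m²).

I_d = ε₀ dΦ_E/dt = ε₀ πR² (dE/dt) = (8.85×10^-12)(0.03398)(1.50×10^10) = 4.511×10^-3 A through the full plate area.
Through an area πr² the displacement current is I_d·(πr²/πR²) = I_d (r/R)² = 2.07×10^-3 A.

2.07×10^-3 A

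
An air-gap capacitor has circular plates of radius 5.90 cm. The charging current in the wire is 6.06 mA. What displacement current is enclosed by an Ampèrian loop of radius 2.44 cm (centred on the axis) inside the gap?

1.04×10^-3 A

By continuity the displacement current in the gap matches the conduction current: I_d = 6.06×10^-3 A.
The field is uniform, so I_d,enc = I_d (r/R)² = (6.06×10^-3)(2.44/5.90)² = 1.04×10^-3 A.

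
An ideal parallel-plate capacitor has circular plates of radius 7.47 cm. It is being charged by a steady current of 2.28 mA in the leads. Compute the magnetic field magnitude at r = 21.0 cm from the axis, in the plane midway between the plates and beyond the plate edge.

2.17×10^-9 T

Between the plates the displacement current equals the wire current: I_d = 2.28 mA = 2.28×10^-3 A.
With r > R the enclosed displacement current is the full I_d; B = μ₀ I_d / (2πr) = 2.17×10^-9 T.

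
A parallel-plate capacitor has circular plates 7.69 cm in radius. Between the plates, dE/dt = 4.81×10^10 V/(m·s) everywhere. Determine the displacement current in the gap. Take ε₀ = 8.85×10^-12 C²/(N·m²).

I_d = ε₀ A (dE/dt) = (8.85×10^-12)(0.01858 m²)(4.81×10^10) = 7.91×10^-3 A.

7.91×10^-3 A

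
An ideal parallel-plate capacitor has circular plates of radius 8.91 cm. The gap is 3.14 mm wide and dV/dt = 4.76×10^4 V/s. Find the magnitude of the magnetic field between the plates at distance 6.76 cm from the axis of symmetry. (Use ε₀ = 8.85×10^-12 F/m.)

5.70×10^-12 T

With E = V/d, dE/dt = 1.516×10^7 V/(m·s) and πR² = 0.02494 m², giving I_d = ε₀ πR² dE/dt = 3.346×10^-6 A.
An Ampèrian loop of radius r encloses a fraction (r/R)² of I_d. Then B·2πr = μ₀ I_d (r/R)², giving B = μ₀ I_d r/(2πR²) = 5.70×10^-12 T.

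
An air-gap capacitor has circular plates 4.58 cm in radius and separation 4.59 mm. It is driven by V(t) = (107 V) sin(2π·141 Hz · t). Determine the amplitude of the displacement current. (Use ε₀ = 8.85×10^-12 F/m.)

(dE/dt)_max = V₀ω/d = 2.065×10^7 V/(m·s); ω = 2πf = 885.9 rad/s.
I_d,max = ε₀ A (dE/dt)_max = (8.85×10^-12)(6.590×10^-3)(2.065×10^7) = 1.20×10^-6 A.

1.20×10^-6 A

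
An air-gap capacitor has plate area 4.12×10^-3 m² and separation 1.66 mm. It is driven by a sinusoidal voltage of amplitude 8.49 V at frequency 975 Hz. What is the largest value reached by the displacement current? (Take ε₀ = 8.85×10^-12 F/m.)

1.14×10^-6 A

(dE/dt)_max = V₀ω/d = 3.133×10^7 V/(m·s); ω = 2πf = 6126 rad/s.
I_d,max = ε₀ A (dE/dt)_max = (8.85×10^-12)(4.12×10^-3)(3.133×10^7) = 1.14×10^-6 A.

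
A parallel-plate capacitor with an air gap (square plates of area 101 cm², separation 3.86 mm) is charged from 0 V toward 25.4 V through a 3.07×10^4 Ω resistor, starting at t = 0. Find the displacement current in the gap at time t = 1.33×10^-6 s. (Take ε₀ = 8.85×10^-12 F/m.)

C = ε₀A/d = (8.85×10^-12)(0.0101)/(3.86×10^-3) = 2.316×10^-11 F, so τ = RC = 7.110×10^-7 s.
The conduction current is I(t) = (V₀/R) e^(−t/τ), and the displacement current between the plates equals it.
t/τ = 1.871; I_d = (25.4/3.07×10^4) · e^(−1.871) = (8.274×10^-4)(0.1540) = 1.27×10^-4 A.

1.27×10^-4 A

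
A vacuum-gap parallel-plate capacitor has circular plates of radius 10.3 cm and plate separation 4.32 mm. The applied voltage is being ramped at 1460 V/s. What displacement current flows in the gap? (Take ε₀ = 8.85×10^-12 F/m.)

C = ε₀A/d = (8.85×10^-12)(0.03333)/(4.32×10^-3) = 6.828×10^-11 F.
I_d = C dV/dt = (6.828×10^-11)(1460) = 9.97×10^-8 A.

9.97×10^-8 A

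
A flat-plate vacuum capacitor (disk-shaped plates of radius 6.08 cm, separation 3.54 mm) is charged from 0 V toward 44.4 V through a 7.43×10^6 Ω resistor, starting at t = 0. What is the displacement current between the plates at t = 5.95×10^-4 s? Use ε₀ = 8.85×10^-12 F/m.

With C = ε₀A/d = (8.85×10^-12)(0.01161)/(3.54×10^-3) = 2.903×10^-11 F, the time constant is τ = RC = 2.157×10^-4 s, so t/τ = 2.758 and e^(−t/τ) = 0.06342.
I_d = I_cond = (V₀/R) e^(−t/τ) = (5.976×10^-6)(0.06342) = 3.79×10^-7 A.

3.79×10^-7 A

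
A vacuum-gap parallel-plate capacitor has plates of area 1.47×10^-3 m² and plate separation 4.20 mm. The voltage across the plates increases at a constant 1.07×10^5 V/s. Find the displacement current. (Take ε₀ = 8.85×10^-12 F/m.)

3.31×10^-7 A

C = ε₀A/d = (8.85×10^-12)(1.47×10^-3)/(4.20×10^-3) = 3.097×10^-12 F.
I_d = C dV/dt = (3.097×10^-12)(1.07×10^5) = 3.31×10^-7 A.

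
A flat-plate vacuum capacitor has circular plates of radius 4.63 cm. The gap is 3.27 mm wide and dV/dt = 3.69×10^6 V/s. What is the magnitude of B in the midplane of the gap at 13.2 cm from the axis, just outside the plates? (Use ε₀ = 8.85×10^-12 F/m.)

With E = V/d, dE/dt = 1.128×10^9 V/(m·s) and πR² = 6.735×10^-3 m², giving I_d = ε₀ πR² dE/dt = 6.723×10^-5 A.
For r ≥ R the full I_d is enclosed: B = μ₀ I_d/(2πr) = (4π×10^-7)(6.723×10^-5)/(2π·0.132) = 1.02×10^-10 T.

1.02×10^-10 T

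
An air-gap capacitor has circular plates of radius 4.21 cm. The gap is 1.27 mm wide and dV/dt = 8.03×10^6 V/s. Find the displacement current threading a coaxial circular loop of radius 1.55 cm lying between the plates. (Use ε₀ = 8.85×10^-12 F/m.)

With E = V/d, dE/dt = 6.323×10^9 V/(m·s) and πR² = 5.568×10^-3 m², giving I_d = ε₀ πR² dE/dt = 3.116×10^-4 A.
The field is uniform, so I_d,enc = I_d (r/R)² = (3.116×10^-4)(1.55/4.21)² = 4.22×10^-5 A.

4.22×10^-5 A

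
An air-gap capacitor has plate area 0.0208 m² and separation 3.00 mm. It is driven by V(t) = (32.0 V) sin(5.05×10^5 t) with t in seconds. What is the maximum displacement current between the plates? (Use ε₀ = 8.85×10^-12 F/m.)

The displacement current equals the conduction current C dV/dt, which peaks at C V₀ ω.
With C = ε₀A/d = (8.85×10^-12)(0.0208)/(3.00×10^-3) = 6.136×10^-11 F and ω = 5.05×10^5 rad/s, I_d,max = (6.136×10^-11)(32.0)(5.05×10^5) = 9.92×10^-4 A.

9.92×10^-4 A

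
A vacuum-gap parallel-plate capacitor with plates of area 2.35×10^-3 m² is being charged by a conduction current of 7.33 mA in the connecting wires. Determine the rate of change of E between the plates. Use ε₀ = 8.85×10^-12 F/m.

3.52×10^11 V/(m·s)

Charge continuity gives I_d = I = 7.33×10^-3 A between the plates.
Since I_d = ε₀ A dE/dt, dE/dt = I_d/(ε₀A) = (7.33×10^-3)/((8.85×10^-12)(2.35×10^-3)) = 3.52×10^11 V/(m·s).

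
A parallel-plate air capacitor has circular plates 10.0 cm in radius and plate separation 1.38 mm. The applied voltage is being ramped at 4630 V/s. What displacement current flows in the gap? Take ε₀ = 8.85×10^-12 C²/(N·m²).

9.33×10^-7 A

The displacement current equals the charging current C dV/dt. With C = ε₀A/d = (8.85×10^-12)(0.03142)/(1.38×10^-3) = 2.015×10^-10 F, I_d = (2.015×10^-10)(4630) = 9.33×10^-7 A.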